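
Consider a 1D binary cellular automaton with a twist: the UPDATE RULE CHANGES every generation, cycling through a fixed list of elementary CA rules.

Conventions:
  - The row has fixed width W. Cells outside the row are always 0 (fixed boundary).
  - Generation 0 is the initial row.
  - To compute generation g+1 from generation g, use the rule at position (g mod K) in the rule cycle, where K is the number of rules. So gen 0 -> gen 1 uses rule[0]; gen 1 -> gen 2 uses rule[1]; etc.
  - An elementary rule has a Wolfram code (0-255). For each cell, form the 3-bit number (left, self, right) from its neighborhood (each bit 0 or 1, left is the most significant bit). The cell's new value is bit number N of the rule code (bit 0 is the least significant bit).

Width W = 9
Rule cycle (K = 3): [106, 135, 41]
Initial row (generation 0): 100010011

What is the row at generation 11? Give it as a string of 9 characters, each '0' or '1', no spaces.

Gen 0: 100010011
Gen 1 (rule 106): 000100111
Gen 2 (rule 135): 111101010
Gen 3 (rule 41): 100010100
Gen 4 (rule 106): 000101000
Gen 5 (rule 135): 111101011
Gen 6 (rule 41): 100010110
Gen 7 (rule 106): 000101110
Gen 8 (rule 135): 111100100
Gen 9 (rule 41): 100000001
Gen 10 (rule 106): 000000010
Gen 11 (rule 135): 111111110

Answer: 111111110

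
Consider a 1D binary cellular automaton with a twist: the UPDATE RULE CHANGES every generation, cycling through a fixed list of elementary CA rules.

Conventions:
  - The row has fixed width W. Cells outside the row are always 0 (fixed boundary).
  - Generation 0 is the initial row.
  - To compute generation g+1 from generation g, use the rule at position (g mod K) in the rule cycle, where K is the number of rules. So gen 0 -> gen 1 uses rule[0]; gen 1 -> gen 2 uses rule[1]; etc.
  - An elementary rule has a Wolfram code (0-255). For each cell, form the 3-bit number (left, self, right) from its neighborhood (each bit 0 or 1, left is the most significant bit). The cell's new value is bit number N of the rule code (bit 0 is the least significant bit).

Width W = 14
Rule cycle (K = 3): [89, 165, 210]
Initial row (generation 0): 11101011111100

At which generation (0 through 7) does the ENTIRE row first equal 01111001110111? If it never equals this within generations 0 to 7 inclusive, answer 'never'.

Gen 0: 11101011111100
Gen 1 (rule 89): 10100010000111
Gen 2 (rule 165): 11101010110010
Gen 3 (rule 210): 01100000011101
Gen 4 (rule 89): 01111111010100
Gen 5 (rule 165): 00111110111101
Gen 6 (rule 210): 01011110011100
Gen 7 (rule 89): 00010011010111

Answer: never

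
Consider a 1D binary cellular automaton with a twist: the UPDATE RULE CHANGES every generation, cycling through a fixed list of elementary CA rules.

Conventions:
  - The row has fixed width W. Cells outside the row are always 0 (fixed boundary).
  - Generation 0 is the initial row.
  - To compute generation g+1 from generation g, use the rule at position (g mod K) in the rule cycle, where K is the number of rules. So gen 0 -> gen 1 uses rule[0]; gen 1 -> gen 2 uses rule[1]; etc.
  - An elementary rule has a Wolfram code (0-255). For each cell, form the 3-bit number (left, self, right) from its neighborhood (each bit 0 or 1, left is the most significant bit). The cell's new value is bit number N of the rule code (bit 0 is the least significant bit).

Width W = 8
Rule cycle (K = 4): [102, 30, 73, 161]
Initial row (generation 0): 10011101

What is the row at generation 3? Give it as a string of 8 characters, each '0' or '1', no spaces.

Gen 0: 10011101
Gen 1 (rule 102): 10100111
Gen 2 (rule 30): 10111100
Gen 3 (rule 73): 00100101

Answer: 00100101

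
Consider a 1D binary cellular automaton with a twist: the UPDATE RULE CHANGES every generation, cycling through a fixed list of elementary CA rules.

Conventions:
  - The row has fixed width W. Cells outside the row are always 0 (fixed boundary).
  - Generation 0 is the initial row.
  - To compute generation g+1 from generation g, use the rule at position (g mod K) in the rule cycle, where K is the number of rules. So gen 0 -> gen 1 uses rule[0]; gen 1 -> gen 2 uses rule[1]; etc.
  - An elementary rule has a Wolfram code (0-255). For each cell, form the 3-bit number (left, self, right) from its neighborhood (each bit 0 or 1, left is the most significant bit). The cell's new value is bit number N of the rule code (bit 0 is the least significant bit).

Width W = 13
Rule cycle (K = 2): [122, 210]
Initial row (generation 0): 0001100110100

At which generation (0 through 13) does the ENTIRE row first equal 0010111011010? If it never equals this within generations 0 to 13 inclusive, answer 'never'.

Gen 0: 0001100110100
Gen 1 (rule 122): 0011111111010
Gen 2 (rule 210): 0101111111001
Gen 3 (rule 122): 1011000001110
Gen 4 (rule 210): 0001100010111
Gen 5 (rule 122): 0011110101101
Gen 6 (rule 210): 0101110000100
Gen 7 (rule 122): 1011011001010
Gen 8 (rule 210): 0001001110001
Gen 9 (rule 122): 0010111011010
Gen 10 (rule 210): 0100011001001
Gen 11 (rule 122): 1010111110110
Gen 12 (rule 210): 0000011110011
Gen 13 (rule 122): 0000110011111

Answer: 9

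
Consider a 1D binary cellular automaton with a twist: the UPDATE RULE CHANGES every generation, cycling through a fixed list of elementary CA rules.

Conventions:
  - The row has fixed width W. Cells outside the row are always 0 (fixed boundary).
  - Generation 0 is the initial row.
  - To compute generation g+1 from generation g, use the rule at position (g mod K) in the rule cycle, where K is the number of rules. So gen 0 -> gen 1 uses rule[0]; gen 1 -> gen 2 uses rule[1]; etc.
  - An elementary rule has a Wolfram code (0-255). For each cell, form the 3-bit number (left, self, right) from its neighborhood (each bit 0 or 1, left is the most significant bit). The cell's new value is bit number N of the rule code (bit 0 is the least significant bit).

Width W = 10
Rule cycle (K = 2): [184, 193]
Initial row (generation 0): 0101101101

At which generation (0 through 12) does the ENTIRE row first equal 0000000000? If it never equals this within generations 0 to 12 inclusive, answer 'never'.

Gen 0: 0101101101
Gen 1 (rule 184): 0011011010
Gen 2 (rule 193): 1001001000
Gen 3 (rule 184): 0100100100
Gen 4 (rule 193): 0000000001
Gen 5 (rule 184): 0000000000
Gen 6 (rule 193): 1111111111
Gen 7 (rule 184): 1111111110
Gen 8 (rule 193): 0111111110
Gen 9 (rule 184): 0111111101
Gen 10 (rule 193): 0011111100
Gen 11 (rule 184): 0011111010
Gen 12 (rule 193): 1001111000

Answer: 5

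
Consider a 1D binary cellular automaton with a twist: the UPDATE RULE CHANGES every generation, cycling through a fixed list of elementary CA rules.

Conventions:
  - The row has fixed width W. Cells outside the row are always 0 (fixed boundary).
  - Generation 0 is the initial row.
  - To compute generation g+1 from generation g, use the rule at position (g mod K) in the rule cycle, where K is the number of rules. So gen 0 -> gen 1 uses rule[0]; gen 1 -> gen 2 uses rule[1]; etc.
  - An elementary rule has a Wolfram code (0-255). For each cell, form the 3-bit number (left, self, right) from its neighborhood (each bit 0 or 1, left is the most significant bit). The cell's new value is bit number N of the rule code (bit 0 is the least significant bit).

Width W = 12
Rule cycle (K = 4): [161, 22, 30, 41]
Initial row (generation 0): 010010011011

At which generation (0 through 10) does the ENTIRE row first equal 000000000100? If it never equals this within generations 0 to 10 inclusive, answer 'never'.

Gen 0: 010010011011
Gen 1 (rule 161): 000000000100
Gen 2 (rule 22): 000000001110
Gen 3 (rule 30): 000000011001
Gen 4 (rule 41): 111111010000
Gen 5 (rule 161): 011110100111
Gen 6 (rule 22): 100000111000
Gen 7 (rule 30): 110001100100
Gen 8 (rule 41): 100101000001
Gen 9 (rule 161): 000010011100
Gen 10 (rule 22): 000111100010

Answer: 1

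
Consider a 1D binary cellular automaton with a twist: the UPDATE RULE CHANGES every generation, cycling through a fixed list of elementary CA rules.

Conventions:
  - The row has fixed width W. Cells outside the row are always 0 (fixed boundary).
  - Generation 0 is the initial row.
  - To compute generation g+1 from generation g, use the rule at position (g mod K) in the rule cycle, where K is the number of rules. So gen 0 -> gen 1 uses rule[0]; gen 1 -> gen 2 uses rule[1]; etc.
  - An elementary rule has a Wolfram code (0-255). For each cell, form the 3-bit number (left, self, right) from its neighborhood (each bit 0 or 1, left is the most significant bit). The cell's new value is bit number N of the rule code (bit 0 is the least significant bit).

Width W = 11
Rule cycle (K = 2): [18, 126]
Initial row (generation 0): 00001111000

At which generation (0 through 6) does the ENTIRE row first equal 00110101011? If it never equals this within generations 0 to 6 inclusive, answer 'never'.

Gen 0: 00001111000
Gen 1 (rule 18): 00010000100
Gen 2 (rule 126): 00111001110
Gen 3 (rule 18): 01000110001
Gen 4 (rule 126): 11101111011
Gen 5 (rule 18): 00000000000
Gen 6 (rule 126): 00000000000

Answer: never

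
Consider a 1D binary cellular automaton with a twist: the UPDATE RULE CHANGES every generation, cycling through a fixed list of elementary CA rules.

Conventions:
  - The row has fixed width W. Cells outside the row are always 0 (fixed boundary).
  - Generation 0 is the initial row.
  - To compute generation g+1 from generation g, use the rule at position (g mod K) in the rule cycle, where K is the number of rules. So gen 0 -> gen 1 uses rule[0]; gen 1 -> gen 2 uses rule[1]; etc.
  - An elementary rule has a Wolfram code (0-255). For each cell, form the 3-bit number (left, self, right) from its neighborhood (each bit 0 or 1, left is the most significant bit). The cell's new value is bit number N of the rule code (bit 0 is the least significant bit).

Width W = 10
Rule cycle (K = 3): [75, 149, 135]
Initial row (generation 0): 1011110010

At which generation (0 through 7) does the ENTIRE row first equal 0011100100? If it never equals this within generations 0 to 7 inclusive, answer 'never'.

Answer: 4

Derivation:
Gen 0: 1011110010
Gen 1 (rule 75): 0010010100
Gen 2 (rule 149): 1011010111
Gen 3 (rule 135): 1000010010
Gen 4 (rule 75): 0011100100
Gen 5 (rule 149): 1001010111
Gen 6 (rule 135): 1011010010
Gen 7 (rule 75): 0011000100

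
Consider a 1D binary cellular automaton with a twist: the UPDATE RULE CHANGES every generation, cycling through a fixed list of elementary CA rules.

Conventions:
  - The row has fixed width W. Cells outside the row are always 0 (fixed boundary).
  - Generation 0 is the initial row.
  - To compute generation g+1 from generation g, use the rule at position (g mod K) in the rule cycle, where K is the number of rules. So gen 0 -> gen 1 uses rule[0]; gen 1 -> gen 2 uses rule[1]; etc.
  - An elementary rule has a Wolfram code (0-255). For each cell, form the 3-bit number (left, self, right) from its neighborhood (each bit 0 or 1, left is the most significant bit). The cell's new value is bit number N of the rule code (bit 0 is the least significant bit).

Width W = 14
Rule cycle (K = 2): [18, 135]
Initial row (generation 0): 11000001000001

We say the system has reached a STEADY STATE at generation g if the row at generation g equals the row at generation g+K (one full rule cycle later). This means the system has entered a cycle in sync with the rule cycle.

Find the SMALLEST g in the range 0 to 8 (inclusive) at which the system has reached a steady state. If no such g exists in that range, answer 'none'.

Answer: 4

Derivation:
Gen 0: 11000001000001
Gen 1 (rule 18): 00100010100010
Gen 2 (rule 135): 11101110101110
Gen 3 (rule 18): 00000000000001
Gen 4 (rule 135): 11111111111111
Gen 5 (rule 18): 00000000000000
Gen 6 (rule 135): 11111111111111
Gen 7 (rule 18): 00000000000000
Gen 8 (rule 135): 11111111111111
Gen 9 (rule 18): 00000000000000
Gen 10 (rule 135): 11111111111111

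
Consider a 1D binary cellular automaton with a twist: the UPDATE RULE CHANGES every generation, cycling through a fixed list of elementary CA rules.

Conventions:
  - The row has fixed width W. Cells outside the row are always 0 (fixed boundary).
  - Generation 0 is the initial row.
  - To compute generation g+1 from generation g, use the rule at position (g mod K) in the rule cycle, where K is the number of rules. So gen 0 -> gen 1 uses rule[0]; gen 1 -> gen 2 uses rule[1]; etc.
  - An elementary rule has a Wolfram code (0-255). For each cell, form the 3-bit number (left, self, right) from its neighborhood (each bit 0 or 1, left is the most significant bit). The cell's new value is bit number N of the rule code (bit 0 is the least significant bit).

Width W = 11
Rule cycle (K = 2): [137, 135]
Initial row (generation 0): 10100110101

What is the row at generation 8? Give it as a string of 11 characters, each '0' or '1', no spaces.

Answer: 11100111100

Derivation:
Gen 0: 10100110101
Gen 1 (rule 137): 00000100000
Gen 2 (rule 135): 11111101111
Gen 3 (rule 137): 11111001110
Gen 4 (rule 135): 01110010100
Gen 5 (rule 137): 01100000001
Gen 6 (rule 135): 10001111111
Gen 7 (rule 137): 00101111110
Gen 8 (rule 135): 11100111100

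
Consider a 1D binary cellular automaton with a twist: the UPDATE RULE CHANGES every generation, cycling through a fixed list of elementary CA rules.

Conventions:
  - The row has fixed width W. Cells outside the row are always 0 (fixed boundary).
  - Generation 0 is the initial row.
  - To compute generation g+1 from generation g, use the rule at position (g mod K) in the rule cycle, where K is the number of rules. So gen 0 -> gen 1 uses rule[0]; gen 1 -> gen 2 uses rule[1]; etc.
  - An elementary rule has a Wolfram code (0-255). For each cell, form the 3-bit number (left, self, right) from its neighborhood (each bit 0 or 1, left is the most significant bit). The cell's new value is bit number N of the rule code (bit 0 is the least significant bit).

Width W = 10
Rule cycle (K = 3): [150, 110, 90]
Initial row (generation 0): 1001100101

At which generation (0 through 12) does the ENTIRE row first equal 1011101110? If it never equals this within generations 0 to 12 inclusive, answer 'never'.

Gen 0: 1001100101
Gen 1 (rule 150): 1110011101
Gen 2 (rule 110): 1010110111
Gen 3 (rule 90): 0000110101
Gen 4 (rule 150): 0001000101
Gen 5 (rule 110): 0011001111
Gen 6 (rule 90): 0111111001
Gen 7 (rule 150): 1011110111
Gen 8 (rule 110): 1110011101
Gen 9 (rule 90): 1011110100
Gen 10 (rule 150): 1001100110
Gen 11 (rule 110): 1011101110
Gen 12 (rule 90): 0010101011

Answer: 11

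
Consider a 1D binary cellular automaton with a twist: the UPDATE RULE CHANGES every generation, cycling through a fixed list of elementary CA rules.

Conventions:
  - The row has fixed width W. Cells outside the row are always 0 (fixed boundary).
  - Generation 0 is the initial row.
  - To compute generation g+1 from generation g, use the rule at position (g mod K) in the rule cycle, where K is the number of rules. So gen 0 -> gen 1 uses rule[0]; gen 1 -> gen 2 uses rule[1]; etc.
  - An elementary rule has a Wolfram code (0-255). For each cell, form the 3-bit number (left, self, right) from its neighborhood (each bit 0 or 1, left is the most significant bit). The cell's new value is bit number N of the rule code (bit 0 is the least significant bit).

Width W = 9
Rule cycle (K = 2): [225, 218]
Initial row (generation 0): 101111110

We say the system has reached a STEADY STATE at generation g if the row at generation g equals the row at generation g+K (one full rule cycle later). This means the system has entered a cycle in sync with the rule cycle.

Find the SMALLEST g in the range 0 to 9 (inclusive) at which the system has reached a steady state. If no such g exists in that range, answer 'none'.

Gen 0: 101111110
Gen 1 (rule 225): 010111110
Gen 2 (rule 218): 100111111
Gen 3 (rule 225): 000011111
Gen 4 (rule 218): 000111111
Gen 5 (rule 225): 110011111
Gen 6 (rule 218): 111111111
Gen 7 (rule 225): 011111111
Gen 8 (rule 218): 111111111
Gen 9 (rule 225): 011111111
Gen 10 (rule 218): 111111111
Gen 11 (rule 225): 011111111

Answer: 6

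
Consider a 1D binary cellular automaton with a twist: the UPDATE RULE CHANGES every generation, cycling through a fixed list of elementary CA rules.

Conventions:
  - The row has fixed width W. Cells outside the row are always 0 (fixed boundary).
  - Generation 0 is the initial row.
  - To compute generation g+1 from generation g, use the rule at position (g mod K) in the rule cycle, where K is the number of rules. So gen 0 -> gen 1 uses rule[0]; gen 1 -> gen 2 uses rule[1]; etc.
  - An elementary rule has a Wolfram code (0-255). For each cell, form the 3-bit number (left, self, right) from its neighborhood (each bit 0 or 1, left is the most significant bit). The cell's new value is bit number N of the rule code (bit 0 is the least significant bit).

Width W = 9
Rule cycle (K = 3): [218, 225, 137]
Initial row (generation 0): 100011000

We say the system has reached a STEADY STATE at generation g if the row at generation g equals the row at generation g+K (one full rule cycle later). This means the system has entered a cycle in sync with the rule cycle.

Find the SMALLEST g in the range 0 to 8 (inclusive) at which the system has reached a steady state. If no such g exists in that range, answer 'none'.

Gen 0: 100011000
Gen 1 (rule 218): 010111100
Gen 2 (rule 225): 001011101
Gen 3 (rule 137): 100011000
Gen 4 (rule 218): 010111100
Gen 5 (rule 225): 001011101
Gen 6 (rule 137): 100011000
Gen 7 (rule 218): 010111100
Gen 8 (rule 225): 001011101
Gen 9 (rule 137): 100011000
Gen 10 (rule 218): 010111100
Gen 11 (rule 225): 001011101

Answer: 0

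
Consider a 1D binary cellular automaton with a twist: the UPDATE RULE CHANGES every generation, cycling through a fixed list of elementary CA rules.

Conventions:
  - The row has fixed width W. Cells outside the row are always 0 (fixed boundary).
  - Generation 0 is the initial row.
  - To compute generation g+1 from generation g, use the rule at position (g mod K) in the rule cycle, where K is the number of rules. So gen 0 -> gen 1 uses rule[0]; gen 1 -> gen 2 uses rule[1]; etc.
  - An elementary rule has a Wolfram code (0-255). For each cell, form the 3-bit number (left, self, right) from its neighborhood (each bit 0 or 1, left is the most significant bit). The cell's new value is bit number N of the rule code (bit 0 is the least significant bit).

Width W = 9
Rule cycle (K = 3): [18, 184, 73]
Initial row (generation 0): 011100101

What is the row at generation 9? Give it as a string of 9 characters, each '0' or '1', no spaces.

Gen 0: 011100101
Gen 1 (rule 18): 100011000
Gen 2 (rule 184): 010010100
Gen 3 (rule 73): 000000001
Gen 4 (rule 18): 000000010
Gen 5 (rule 184): 000000001
Gen 6 (rule 73): 111111100
Gen 7 (rule 18): 000000010
Gen 8 (rule 184): 000000001
Gen 9 (rule 73): 111111100

Answer: 111111100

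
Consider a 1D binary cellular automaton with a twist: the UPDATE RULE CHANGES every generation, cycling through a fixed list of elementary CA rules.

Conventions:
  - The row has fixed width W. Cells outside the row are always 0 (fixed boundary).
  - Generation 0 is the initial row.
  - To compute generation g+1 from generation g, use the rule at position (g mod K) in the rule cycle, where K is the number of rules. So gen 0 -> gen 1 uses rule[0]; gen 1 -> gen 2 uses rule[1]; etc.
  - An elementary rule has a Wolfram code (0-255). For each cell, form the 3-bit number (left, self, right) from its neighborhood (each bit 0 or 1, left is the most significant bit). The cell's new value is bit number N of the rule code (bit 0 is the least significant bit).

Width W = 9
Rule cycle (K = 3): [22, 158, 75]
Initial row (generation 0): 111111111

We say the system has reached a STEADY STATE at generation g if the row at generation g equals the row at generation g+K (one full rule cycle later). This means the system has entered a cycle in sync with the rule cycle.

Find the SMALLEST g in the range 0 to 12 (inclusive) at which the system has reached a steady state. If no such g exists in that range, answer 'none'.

Answer: 0

Derivation:
Gen 0: 111111111
Gen 1 (rule 22): 000000000
Gen 2 (rule 158): 000000000
Gen 3 (rule 75): 111111111
Gen 4 (rule 22): 000000000
Gen 5 (rule 158): 000000000
Gen 6 (rule 75): 111111111
Gen 7 (rule 22): 000000000
Gen 8 (rule 158): 000000000
Gen 9 (rule 75): 111111111
Gen 10 (rule 22): 000000000
Gen 11 (rule 158): 000000000
Gen 12 (rule 75): 111111111
Gen 13 (rule 22): 000000000
Gen 14 (rule 158): 000000000
Gen 15 (rule 75): 111111111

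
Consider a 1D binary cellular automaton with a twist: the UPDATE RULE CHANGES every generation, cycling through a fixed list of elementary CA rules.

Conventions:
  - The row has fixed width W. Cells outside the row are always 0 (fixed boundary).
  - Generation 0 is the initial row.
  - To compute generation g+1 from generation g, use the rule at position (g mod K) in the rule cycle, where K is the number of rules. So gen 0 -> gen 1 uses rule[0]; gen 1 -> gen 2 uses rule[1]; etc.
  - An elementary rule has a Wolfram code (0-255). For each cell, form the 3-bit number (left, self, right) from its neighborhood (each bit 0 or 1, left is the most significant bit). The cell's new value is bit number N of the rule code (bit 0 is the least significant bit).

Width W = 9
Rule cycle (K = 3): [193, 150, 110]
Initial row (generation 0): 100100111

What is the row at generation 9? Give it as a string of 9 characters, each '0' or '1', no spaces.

Gen 0: 100100111
Gen 1 (rule 193): 000000011
Gen 2 (rule 150): 000000100
Gen 3 (rule 110): 000001100
Gen 4 (rule 193): 111100101
Gen 5 (rule 150): 011011101
Gen 6 (rule 110): 111110111
Gen 7 (rule 193): 011110011
Gen 8 (rule 150): 101101100
Gen 9 (rule 110): 111111100

Answer: 111111100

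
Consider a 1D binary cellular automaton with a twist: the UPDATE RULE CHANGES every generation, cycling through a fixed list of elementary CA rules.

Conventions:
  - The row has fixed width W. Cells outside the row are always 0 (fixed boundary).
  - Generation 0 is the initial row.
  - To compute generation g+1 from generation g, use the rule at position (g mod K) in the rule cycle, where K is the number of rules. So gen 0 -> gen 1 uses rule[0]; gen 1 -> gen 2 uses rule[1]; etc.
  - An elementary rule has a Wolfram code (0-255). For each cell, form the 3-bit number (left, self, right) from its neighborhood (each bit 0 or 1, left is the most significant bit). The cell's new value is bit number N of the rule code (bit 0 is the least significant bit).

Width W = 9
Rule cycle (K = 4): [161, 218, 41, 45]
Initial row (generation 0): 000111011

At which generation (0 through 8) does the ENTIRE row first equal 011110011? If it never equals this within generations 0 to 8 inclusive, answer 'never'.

Gen 0: 000111011
Gen 1 (rule 161): 110010100
Gen 2 (rule 218): 111100010
Gen 3 (rule 41): 100001000
Gen 4 (rule 45): 101101011
Gen 5 (rule 161): 010010100
Gen 6 (rule 218): 101100010
Gen 7 (rule 41): 011001000
Gen 8 (rule 45): 010001011

Answer: never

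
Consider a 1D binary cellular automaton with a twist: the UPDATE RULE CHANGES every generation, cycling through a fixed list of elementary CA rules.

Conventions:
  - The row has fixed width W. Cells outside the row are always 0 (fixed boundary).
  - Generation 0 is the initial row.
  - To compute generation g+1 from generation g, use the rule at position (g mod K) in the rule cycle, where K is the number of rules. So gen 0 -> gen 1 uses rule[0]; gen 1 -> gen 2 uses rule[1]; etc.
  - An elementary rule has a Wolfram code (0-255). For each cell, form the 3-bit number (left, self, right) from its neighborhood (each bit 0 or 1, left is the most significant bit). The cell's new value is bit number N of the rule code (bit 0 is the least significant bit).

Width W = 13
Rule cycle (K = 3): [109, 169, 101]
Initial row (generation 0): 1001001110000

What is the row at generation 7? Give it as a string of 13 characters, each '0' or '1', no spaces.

Answer: 1001100111001

Derivation:
Gen 0: 1001001110000
Gen 1 (rule 109): 1001001010111
Gen 2 (rule 169): 0000000101110
Gen 3 (rule 101): 1111110110010
Gen 4 (rule 109): 1000011110010
Gen 5 (rule 169): 0011011100000
Gen 6 (rule 101): 1001100101111
Gen 7 (rule 109): 1001100111001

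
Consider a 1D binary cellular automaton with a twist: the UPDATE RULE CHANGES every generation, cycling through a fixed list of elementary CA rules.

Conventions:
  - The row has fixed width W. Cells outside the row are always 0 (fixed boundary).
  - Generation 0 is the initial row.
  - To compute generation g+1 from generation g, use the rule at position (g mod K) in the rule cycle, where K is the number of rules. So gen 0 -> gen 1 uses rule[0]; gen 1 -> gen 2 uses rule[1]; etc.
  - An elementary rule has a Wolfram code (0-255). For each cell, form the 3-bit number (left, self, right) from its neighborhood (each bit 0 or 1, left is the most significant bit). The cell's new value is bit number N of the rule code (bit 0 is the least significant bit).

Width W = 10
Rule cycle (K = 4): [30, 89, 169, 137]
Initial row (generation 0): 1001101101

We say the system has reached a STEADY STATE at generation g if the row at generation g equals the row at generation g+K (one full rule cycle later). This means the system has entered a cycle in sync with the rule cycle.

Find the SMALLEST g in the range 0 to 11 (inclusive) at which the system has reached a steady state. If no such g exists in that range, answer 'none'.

Gen 0: 1001101101
Gen 1 (rule 30): 1111001001
Gen 2 (rule 89): 1001100100
Gen 3 (rule 169): 0001000001
Gen 4 (rule 137): 1100011100
Gen 5 (rule 30): 1010110010
Gen 6 (rule 89): 0000111001
Gen 7 (rule 169): 1110110000
Gen 8 (rule 137): 1100100111
Gen 9 (rule 30): 1011111100
Gen 10 (rule 89): 0010000111
Gen 11 (rule 169): 1000110110
Gen 12 (rule 137): 0010100100
Gen 13 (rule 30): 0110111110
Gen 14 (rule 89): 0110100011
Gen 15 (rule 169): 0101001010

Answer: none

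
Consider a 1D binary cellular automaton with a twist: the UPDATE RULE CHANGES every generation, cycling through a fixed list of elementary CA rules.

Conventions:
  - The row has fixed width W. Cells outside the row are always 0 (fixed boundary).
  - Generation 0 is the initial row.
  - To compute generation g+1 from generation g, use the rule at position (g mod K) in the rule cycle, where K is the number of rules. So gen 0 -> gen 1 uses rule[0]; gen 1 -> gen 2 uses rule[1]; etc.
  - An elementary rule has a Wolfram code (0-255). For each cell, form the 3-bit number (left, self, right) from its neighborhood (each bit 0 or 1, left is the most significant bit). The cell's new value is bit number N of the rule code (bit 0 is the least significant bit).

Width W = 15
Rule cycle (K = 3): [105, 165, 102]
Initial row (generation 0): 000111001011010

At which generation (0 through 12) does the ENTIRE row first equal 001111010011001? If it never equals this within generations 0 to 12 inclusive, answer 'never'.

Answer: 2

Derivation:
Gen 0: 000111001011010
Gen 1 (rule 105): 110101000111100
Gen 2 (rule 165): 001111010011001
Gen 3 (rule 102): 010001110101011
Gen 4 (rule 105): 000101011010111
Gen 5 (rule 165): 110111100111010
Gen 6 (rule 102): 011000101001110
Gen 7 (rule 105): 011010010001010
Gen 8 (rule 165): 000110010101110
Gen 9 (rule 102): 001010111110010
Gen 10 (rule 105): 100101100010000
Gen 11 (rule 165): 100110001010111
Gen 12 (rule 102): 101010011111001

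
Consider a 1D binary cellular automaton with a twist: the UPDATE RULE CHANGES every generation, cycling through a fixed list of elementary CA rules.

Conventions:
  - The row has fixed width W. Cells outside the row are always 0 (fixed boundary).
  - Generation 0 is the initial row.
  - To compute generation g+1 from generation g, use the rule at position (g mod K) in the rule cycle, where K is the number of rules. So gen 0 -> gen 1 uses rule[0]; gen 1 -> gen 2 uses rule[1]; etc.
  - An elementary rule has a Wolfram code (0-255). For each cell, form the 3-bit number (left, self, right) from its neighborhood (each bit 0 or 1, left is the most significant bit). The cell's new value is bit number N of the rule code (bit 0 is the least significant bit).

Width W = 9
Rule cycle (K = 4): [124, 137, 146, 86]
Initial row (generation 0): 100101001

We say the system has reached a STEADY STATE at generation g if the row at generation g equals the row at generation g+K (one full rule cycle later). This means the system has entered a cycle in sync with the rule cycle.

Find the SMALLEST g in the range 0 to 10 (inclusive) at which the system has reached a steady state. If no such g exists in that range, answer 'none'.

Gen 0: 100101001
Gen 1 (rule 124): 110111101
Gen 2 (rule 137): 100111000
Gen 3 (rule 146): 011010100
Gen 4 (rule 86): 101010110
Gen 5 (rule 124): 111111111
Gen 6 (rule 137): 111111110
Gen 7 (rule 146): 011111101
Gen 8 (rule 86): 100000101
Gen 9 (rule 124): 110000111
Gen 10 (rule 137): 100110110
Gen 11 (rule 146): 011000001
Gen 12 (rule 86): 101100011
Gen 13 (rule 124): 111110011
Gen 14 (rule 137): 111100010

Answer: none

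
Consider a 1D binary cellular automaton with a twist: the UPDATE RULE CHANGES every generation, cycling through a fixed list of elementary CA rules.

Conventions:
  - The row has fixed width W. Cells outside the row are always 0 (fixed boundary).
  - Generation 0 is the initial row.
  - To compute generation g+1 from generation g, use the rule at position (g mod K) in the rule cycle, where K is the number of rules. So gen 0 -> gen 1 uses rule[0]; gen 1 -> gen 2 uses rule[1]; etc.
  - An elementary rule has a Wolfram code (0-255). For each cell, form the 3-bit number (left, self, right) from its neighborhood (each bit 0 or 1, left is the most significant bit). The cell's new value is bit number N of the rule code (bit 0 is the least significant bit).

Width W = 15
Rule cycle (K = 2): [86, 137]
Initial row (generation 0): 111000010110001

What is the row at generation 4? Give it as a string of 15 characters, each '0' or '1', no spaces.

Gen 0: 111000010110001
Gen 1 (rule 86): 001100110011011
Gen 2 (rule 137): 101000100010010
Gen 3 (rule 86): 101101110111111
Gen 4 (rule 137): 001001100111110

Answer: 001001100111110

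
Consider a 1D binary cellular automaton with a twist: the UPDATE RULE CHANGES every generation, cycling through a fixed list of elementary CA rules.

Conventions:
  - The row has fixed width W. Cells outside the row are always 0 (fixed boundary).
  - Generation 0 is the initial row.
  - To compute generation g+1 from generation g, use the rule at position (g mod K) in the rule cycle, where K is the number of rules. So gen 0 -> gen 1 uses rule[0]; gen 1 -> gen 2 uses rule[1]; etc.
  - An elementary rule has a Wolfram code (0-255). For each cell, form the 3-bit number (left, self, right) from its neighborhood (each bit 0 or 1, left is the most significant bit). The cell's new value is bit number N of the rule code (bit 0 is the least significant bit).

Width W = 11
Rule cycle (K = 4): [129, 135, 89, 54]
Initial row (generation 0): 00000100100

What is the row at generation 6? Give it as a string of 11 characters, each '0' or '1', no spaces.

Answer: 11101101111

Derivation:
Gen 0: 00000100100
Gen 1 (rule 129): 11110000001
Gen 2 (rule 135): 01100111111
Gen 3 (rule 89): 01110100001
Gen 4 (rule 54): 10001110011
Gen 5 (rule 129): 00100100000
Gen 6 (rule 135): 11101101111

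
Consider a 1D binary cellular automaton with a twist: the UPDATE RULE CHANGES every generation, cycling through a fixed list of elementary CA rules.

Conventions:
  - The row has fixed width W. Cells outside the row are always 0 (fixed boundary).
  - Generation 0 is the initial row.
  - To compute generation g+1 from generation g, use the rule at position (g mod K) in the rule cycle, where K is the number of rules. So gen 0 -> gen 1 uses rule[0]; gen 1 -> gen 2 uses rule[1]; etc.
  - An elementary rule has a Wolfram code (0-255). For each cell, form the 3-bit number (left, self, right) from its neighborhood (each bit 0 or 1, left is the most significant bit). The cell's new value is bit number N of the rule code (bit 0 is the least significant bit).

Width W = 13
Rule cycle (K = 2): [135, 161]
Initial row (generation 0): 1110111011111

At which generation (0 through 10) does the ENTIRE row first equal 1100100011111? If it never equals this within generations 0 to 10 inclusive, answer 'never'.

Gen 0: 1110111011111
Gen 1 (rule 135): 0100010001110
Gen 2 (rule 161): 0001000100100
Gen 3 (rule 135): 1111011101101
Gen 4 (rule 161): 0110101010010
Gen 5 (rule 135): 1000101010110
Gen 6 (rule 161): 0010010101000
Gen 7 (rule 135): 1110110101011
Gen 8 (rule 161): 0101001010100
Gen 9 (rule 135): 1101011010101
Gen 10 (rule 161): 0010100101010

Answer: never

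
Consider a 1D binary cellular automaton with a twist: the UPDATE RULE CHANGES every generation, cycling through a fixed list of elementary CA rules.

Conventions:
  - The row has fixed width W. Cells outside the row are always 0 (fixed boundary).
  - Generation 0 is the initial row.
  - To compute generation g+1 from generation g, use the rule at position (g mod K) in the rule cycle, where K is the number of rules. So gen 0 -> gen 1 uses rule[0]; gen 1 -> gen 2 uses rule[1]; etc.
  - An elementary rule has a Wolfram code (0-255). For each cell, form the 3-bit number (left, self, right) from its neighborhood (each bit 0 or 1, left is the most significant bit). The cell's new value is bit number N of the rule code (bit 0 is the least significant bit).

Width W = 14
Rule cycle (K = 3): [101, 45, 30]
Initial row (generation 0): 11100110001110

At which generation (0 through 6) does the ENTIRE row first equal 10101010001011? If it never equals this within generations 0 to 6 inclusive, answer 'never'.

Answer: 3

Derivation:
Gen 0: 11100110001110
Gen 1 (rule 101): 00100010100010
Gen 2 (rule 45): 10101011101010
Gen 3 (rule 30): 10101010001011
Gen 4 (rule 101): 11111110101101
Gen 5 (rule 45): 10000001111011
Gen 6 (rule 30): 11000011000010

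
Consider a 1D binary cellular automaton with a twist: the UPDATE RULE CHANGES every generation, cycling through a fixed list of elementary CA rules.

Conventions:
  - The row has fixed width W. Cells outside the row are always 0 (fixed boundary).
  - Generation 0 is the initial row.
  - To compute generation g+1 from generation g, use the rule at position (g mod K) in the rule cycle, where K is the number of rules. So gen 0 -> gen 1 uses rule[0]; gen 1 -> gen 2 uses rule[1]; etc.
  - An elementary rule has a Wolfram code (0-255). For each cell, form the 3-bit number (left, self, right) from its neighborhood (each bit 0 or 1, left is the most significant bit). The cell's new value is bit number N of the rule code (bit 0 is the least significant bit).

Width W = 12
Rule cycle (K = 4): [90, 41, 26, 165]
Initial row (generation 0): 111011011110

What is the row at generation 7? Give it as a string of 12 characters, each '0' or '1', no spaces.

Gen 0: 111011011110
Gen 1 (rule 90): 101011010011
Gen 2 (rule 41): 010110100010
Gen 3 (rule 26): 100100010101
Gen 4 (rule 165): 100101011111
Gen 5 (rule 90): 011000010001
Gen 6 (rule 41): 010011000100
Gen 7 (rule 26): 101110101010

Answer: 101110101010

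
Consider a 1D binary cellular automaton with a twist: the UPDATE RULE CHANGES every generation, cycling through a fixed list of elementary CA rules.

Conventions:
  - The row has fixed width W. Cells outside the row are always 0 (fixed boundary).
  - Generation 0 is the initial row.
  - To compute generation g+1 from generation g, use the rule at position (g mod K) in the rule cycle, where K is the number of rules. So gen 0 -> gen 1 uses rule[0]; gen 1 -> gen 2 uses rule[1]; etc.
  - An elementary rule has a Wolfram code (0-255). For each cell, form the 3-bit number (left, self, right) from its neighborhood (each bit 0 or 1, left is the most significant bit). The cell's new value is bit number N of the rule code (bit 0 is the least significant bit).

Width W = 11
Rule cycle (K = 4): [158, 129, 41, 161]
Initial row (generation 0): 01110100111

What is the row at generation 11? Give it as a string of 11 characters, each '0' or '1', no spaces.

Answer: 11110100111

Derivation:
Gen 0: 01110100111
Gen 1 (rule 158): 11100111110
Gen 2 (rule 129): 01000011100
Gen 3 (rule 41): 00011010001
Gen 4 (rule 161): 11000100100
Gen 5 (rule 158): 10101111110
Gen 6 (rule 129): 00000111100
Gen 7 (rule 41): 11110100001
Gen 8 (rule 161): 01101001100
Gen 9 (rule 158): 11001111010
Gen 10 (rule 129): 00000110000
Gen 11 (rule 41): 11110100111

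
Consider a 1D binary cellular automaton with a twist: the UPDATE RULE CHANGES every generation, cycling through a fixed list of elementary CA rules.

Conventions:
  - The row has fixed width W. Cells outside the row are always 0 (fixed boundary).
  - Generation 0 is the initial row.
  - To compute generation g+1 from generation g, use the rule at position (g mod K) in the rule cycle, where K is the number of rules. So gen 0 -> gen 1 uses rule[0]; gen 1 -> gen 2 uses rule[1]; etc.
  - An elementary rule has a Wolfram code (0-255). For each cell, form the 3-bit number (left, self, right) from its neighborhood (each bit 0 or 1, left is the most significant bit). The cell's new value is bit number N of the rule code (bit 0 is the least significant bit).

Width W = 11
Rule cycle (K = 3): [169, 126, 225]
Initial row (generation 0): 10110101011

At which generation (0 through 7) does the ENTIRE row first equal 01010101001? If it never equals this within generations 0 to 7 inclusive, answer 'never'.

Answer: never

Derivation:
Gen 0: 10110101011
Gen 1 (rule 169): 01101010110
Gen 2 (rule 126): 11111111111
Gen 3 (rule 225): 01111111111
Gen 4 (rule 169): 01111111110
Gen 5 (rule 126): 11000000011
Gen 6 (rule 225): 01011111001
Gen 7 (rule 169): 00111110000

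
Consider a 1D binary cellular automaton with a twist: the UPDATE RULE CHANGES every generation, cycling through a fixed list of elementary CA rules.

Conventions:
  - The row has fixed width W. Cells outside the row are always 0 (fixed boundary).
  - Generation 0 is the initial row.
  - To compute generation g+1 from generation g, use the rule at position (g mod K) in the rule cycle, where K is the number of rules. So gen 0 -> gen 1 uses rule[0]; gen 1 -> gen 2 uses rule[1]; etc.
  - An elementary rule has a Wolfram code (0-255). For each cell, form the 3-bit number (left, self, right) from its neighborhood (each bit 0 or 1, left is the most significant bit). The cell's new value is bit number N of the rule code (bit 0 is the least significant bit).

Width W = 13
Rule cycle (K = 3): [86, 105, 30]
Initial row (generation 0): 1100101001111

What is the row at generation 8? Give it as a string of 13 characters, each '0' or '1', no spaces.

Gen 0: 1100101001111
Gen 1 (rule 86): 0111101110001
Gen 2 (rule 105): 0100111010100
Gen 3 (rule 30): 1111100010110
Gen 4 (rule 86): 0000110110011
Gen 5 (rule 105): 1110111110011
Gen 6 (rule 30): 1000100001110
Gen 7 (rule 86): 1101110010011
Gen 8 (rule 105): 1111010000011

Answer: 1111010000011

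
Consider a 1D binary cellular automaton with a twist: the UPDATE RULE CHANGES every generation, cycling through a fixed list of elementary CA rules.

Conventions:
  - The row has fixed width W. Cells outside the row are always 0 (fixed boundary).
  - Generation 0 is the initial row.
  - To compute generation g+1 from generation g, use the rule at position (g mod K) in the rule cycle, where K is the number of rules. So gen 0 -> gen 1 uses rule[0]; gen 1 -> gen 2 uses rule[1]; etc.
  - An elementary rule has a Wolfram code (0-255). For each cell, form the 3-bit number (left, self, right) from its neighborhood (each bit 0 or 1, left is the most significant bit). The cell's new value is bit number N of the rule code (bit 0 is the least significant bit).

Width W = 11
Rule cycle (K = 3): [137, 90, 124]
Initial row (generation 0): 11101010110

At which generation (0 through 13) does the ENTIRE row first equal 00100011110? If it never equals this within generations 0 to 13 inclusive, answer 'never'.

Gen 0: 11101010110
Gen 1 (rule 137): 11000000100
Gen 2 (rule 90): 11100001010
Gen 3 (rule 124): 10110001111
Gen 4 (rule 137): 00100101110
Gen 5 (rule 90): 01011001011
Gen 6 (rule 124): 01111101111
Gen 7 (rule 137): 01111001110
Gen 8 (rule 90): 11001111011
Gen 9 (rule 124): 11101001111
Gen 10 (rule 137): 11000001110
Gen 11 (rule 90): 11100011011
Gen 12 (rule 124): 10110011111
Gen 13 (rule 137): 00100011110

Answer: 13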